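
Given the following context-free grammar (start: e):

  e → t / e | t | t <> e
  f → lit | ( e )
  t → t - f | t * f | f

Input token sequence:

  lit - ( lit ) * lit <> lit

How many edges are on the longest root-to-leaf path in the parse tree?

7

[e [t [t [t [f lit]] - [f ( [e [t [f lit]]] )]] * [f lit]] <> [e [t [f lit]]]]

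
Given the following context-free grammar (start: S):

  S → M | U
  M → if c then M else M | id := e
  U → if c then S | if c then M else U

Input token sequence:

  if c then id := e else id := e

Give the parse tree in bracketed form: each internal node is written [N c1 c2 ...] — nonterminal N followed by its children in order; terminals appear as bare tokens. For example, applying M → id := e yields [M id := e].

[S [M if c then [M id := e] else [M id := e]]]

S
M
if c then M else M
if c then id := e else M
if c then id := e else id := e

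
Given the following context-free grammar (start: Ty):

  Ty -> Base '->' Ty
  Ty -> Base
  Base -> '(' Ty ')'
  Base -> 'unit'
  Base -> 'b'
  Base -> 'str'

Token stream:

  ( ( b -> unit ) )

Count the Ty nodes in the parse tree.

4

[Ty [Base ( [Ty [Base ( [Ty [Base b] -> [Ty [Base unit]]] )]] )]]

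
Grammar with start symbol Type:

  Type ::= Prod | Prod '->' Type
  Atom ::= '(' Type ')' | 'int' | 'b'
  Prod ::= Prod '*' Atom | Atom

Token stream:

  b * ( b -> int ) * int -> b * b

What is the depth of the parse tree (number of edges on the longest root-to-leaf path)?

[Type [Prod [Prod [Prod [Atom b]] * [Atom ( [Type [Prod [Atom b]] -> [Type [Prod [Atom int]]]] )]] * [Atom int]] -> [Type [Prod [Prod [Atom b]] * [Atom b]]]]

8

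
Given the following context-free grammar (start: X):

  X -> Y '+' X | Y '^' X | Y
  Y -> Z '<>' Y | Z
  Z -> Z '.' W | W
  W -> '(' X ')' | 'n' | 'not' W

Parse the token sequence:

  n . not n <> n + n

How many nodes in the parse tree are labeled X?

[X [Y [Z [Z [W n]] . [W not [W n]]] <> [Y [Z [W n]]]] + [X [Y [Z [W n]]]]]

2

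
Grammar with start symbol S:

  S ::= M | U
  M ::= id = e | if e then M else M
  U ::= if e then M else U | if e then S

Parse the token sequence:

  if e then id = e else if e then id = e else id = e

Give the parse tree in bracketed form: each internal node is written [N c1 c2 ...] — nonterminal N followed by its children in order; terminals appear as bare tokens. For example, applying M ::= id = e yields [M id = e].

S
M
if e then M else M
if e then id = e else M
if e then id = e else if e then M else M
if e then id = e else if e then id = e else M
if e then id = e else if e then id = e else id = e

[S [M if e then [M id = e] else [M if e then [M id = e] else [M id = e]]]]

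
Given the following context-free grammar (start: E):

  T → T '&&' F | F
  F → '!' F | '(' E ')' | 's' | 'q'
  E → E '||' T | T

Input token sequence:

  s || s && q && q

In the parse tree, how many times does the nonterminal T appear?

[E [E [T [F s]]] || [T [T [T [F s]] && [F q]] && [F q]]]

4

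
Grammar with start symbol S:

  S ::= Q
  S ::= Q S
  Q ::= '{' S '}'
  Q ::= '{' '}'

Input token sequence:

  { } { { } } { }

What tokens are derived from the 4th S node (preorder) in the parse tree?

{ }

[S [Q { }] [S [Q { [S [Q { }]] }] [S [Q { }]]]]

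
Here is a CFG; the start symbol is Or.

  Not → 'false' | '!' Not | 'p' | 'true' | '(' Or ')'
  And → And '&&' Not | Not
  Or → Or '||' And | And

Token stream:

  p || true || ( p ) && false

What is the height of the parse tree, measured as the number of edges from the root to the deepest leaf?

[Or [Or [Or [And [Not p]]] || [And [Not true]]] || [And [And [Not ( [Or [And [Not p]]] )]] && [Not false]]]

7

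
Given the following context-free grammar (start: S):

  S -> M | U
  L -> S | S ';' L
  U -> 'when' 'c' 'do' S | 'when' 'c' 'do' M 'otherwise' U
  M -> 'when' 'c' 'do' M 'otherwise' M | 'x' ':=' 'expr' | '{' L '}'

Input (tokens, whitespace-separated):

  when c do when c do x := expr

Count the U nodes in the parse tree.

2

[S [U when c do [S [U when c do [S [M x := expr]]]]]]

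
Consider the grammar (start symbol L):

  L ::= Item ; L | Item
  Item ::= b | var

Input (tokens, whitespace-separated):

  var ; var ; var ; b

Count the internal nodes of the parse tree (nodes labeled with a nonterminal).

[L [Item var] ; [L [Item var] ; [L [Item var] ; [L [Item b]]]]]

8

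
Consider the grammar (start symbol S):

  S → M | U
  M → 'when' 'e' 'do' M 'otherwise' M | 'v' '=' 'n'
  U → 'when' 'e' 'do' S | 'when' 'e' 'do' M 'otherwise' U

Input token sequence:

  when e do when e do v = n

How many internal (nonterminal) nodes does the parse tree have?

6

[S [U when e do [S [U when e do [S [M v = n]]]]]]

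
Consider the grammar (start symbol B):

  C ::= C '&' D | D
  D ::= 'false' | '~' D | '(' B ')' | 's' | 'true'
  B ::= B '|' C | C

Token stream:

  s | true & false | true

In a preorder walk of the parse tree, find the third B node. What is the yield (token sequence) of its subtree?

s

[B [B [B [C [D s]]] | [C [C [D true]] & [D false]]] | [C [D true]]]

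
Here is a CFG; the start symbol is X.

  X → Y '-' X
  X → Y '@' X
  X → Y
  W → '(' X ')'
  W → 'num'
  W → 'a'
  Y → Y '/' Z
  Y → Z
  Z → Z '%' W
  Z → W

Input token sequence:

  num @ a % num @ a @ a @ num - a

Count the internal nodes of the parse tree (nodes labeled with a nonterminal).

[X [Y [Z [W num]]] @ [X [Y [Z [Z [W a]] % [W num]]] @ [X [Y [Z [W a]]] @ [X [Y [Z [W a]]] @ [X [Y [Z [W num]]] - [X [Y [Z [W a]]]]]]]]]

26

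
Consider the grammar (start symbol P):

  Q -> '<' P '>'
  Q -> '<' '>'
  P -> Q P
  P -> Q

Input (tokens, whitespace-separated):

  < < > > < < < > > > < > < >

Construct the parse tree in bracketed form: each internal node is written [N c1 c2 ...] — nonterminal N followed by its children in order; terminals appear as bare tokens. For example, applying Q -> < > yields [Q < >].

P
Q P
< P > P
< Q > P
< < > > P
< < > > Q P
< < > > < P > P
< < > > < Q > P
< < > > < < P > > P
< < > > < < Q > > P
< < > > < < < > > > P
< < > > < < < > > > Q P
< < > > < < < > > > < > P
< < > > < < < > > > < > Q
< < > > < < < > > > < > < >

[P [Q < [P [Q < >]] >] [P [Q < [P [Q < [P [Q < >]] >]] >] [P [Q < >] [P [Q < >]]]]]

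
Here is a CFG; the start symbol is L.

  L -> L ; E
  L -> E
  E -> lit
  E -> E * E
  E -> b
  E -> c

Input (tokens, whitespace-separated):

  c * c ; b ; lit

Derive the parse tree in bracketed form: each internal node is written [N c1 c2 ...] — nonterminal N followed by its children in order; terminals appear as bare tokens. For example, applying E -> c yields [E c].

L
L ; E
L ; E ; E
E ; E ; E
E * E ; E ; E
c * E ; E ; E
c * c ; E ; E
c * c ; b ; E
c * c ; b ; lit

[L [L [L [E [E c] * [E c]]] ; [E b]] ; [E lit]]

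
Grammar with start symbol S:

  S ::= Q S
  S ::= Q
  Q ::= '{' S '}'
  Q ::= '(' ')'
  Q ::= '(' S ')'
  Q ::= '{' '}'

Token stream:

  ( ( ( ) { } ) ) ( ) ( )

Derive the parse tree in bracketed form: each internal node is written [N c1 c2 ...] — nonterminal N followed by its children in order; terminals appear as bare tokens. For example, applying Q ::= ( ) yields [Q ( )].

[S [Q ( [S [Q ( [S [Q ( )] [S [Q { }]]] )]] )] [S [Q ( )] [S [Q ( )]]]]

S
Q S
( S ) S
( Q ) S
( ( S ) ) S
( ( Q S ) ) S
( ( ( ) S ) ) S
( ( ( ) Q ) ) S
( ( ( ) { } ) ) S
( ( ( ) { } ) ) Q S
( ( ( ) { } ) ) ( ) S
( ( ( ) { } ) ) ( ) Q
( ( ( ) { } ) ) ( ) ( )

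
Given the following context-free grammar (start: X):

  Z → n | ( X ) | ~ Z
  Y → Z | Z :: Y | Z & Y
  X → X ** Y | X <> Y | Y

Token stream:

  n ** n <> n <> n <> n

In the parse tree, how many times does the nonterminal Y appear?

5

[X [X [X [X [X [Y [Z n]]] ** [Y [Z n]]] <> [Y [Z n]]] <> [Y [Z n]]] <> [Y [Z n]]]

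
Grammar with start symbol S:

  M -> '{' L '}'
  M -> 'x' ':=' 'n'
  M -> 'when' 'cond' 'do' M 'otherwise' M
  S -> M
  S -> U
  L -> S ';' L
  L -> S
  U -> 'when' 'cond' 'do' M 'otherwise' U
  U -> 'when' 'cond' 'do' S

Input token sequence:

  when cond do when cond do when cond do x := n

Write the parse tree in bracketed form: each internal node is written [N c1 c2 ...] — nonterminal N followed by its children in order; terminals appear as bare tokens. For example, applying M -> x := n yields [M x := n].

[S [U when cond do [S [U when cond do [S [U when cond do [S [M x := n]]]]]]]]

S
U
when cond do S
when cond do U
when cond do when cond do S
when cond do when cond do U
when cond do when cond do when cond do S
when cond do when cond do when cond do M
when cond do when cond do when cond do x := n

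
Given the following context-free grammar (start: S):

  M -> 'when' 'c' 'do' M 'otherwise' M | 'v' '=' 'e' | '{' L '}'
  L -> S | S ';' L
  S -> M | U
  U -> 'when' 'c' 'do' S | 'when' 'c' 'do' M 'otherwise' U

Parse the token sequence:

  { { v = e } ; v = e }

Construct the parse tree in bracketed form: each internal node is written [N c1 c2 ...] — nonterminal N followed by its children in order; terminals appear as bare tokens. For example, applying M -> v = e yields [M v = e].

S
M
{ L }
{ S ; L }
{ M ; L }
{ { L } ; L }
{ { S } ; L }
{ { M } ; L }
{ { v = e } ; L }
{ { v = e } ; S }
{ { v = e } ; M }
{ { v = e } ; v = e }

[S [M { [L [S [M { [L [S [M v = e]]] }]] ; [L [S [M v = e]]]] }]]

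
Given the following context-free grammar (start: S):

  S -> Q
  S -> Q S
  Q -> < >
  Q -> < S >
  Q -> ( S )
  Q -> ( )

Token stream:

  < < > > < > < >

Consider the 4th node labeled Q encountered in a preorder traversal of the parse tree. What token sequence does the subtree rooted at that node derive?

[S [Q < [S [Q < >]] >] [S [Q < >] [S [Q < >]]]]

< >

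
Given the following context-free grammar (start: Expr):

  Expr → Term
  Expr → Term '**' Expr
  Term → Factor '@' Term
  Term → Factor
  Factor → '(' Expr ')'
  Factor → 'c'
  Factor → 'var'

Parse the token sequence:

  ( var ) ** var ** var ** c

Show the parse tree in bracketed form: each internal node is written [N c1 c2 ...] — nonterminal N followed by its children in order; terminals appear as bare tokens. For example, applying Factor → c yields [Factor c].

[Expr [Term [Factor ( [Expr [Term [Factor var]]] )]] ** [Expr [Term [Factor var]] ** [Expr [Term [Factor var]] ** [Expr [Term [Factor c]]]]]]

Expr
Term ** Expr
Factor ** Expr
( Expr ) ** Expr
( Term ) ** Expr
( Factor ) ** Expr
( var ) ** Expr
( var ) ** Term ** Expr
( var ) ** Factor ** Expr
( var ) ** var ** Expr
( var ) ** var ** Term ** Expr
( var ) ** var ** Factor ** Expr
( var ) ** var ** var ** Expr
( var ) ** var ** var ** Term
( var ) ** var ** var ** Factor
( var ) ** var ** var ** c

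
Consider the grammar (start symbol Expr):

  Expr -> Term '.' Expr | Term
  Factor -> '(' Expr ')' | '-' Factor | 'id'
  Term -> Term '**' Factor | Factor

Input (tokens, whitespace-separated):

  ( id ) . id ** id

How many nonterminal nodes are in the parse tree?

11

[Expr [Term [Factor ( [Expr [Term [Factor id]]] )]] . [Expr [Term [Term [Factor id]] ** [Factor id]]]]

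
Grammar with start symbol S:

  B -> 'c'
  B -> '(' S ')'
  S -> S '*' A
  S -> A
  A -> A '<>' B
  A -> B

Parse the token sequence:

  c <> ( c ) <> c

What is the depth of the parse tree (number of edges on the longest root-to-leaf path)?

7

[S [A [A [A [B c]] <> [B ( [S [A [B c]]] )]] <> [B c]]]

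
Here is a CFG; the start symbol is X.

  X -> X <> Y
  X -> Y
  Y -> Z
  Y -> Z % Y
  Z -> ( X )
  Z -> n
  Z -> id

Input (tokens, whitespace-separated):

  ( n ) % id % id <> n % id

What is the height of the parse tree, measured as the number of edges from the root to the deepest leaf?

[X [X [Y [Z ( [X [Y [Z n]]] )] % [Y [Z id] % [Y [Z id]]]]] <> [Y [Z n] % [Y [Z id]]]]

7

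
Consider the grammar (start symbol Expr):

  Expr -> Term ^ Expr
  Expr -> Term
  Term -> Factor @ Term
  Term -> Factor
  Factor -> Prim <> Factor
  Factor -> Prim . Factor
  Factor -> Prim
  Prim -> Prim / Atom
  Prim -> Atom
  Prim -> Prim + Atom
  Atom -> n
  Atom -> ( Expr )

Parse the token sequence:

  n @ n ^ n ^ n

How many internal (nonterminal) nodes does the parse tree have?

19

[Expr [Term [Factor [Prim [Atom n]]] @ [Term [Factor [Prim [Atom n]]]]] ^ [Expr [Term [Factor [Prim [Atom n]]]] ^ [Expr [Term [Factor [Prim [Atom n]]]]]]]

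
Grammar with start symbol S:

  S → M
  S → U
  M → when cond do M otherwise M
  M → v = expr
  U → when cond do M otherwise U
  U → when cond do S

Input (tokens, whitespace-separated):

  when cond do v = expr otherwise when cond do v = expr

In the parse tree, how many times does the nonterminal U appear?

[S [U when cond do [M v = expr] otherwise [U when cond do [S [M v = expr]]]]]

2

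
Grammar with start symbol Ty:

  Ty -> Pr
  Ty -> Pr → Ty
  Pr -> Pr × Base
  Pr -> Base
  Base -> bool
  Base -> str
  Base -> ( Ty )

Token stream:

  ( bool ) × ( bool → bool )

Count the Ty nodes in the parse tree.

4

[Ty [Pr [Pr [Base ( [Ty [Pr [Base bool]]] )]] × [Base ( [Ty [Pr [Base bool]] → [Ty [Pr [Base bool]]]] )]]]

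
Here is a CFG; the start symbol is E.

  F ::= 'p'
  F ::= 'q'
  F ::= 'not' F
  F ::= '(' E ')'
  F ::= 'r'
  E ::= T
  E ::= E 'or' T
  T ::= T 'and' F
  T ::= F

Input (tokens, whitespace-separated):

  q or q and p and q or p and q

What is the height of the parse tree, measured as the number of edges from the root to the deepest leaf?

[E [E [E [T [F q]]] or [T [T [T [F q]] and [F p]] and [F q]]] or [T [T [F p]] and [F q]]]

6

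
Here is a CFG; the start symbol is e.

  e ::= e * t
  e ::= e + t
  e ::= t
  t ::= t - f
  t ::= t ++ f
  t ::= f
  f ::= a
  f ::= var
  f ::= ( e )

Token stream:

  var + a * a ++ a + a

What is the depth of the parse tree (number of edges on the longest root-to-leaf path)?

[e [e [e [e [t [f var]]] + [t [f a]]] * [t [t [f a]] ++ [f a]]] + [t [f a]]]

6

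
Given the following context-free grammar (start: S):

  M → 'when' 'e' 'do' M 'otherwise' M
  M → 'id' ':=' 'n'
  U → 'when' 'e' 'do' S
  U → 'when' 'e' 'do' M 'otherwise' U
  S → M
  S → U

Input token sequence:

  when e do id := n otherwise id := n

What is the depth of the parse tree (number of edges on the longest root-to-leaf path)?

[S [M when e do [M id := n] otherwise [M id := n]]]

3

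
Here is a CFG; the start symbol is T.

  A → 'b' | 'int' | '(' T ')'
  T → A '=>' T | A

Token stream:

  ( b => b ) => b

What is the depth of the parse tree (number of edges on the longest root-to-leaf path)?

5

[T [A ( [T [A b] => [T [A b]]] )] => [T [A b]]]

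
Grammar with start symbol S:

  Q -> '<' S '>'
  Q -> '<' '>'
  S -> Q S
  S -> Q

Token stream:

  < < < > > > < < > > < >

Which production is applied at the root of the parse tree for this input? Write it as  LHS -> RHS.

[S [Q < [S [Q < [S [Q < >]] >]] >] [S [Q < [S [Q < >]] >] [S [Q < >]]]]

S -> Q S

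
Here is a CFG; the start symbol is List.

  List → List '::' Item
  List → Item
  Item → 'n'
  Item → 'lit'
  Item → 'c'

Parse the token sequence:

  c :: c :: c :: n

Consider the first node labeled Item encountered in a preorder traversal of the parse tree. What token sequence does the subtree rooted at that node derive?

c

[List [List [List [List [Item c]] :: [Item c]] :: [Item c]] :: [Item n]]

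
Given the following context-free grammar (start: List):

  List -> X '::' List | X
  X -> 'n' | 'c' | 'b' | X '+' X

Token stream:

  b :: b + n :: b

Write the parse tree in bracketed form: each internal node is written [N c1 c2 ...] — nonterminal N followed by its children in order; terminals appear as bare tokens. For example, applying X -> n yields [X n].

List
X :: List
b :: List
b :: X :: List
b :: X + X :: List
b :: b + X :: List
b :: b + n :: List
b :: b + n :: X
b :: b + n :: b

[List [X b] :: [List [X [X b] + [X n]] :: [List [X b]]]]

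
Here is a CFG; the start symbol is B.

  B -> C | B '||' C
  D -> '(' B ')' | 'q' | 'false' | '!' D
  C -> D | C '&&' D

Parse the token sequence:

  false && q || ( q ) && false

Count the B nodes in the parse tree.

3

[B [B [C [C [D false]] && [D q]]] || [C [C [D ( [B [C [D q]]] )]] && [D false]]]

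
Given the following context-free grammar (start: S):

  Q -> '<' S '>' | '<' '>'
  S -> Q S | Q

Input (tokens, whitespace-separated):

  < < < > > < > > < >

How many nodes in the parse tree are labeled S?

5

[S [Q < [S [Q < [S [Q < >]] >] [S [Q < >]]] >] [S [Q < >]]]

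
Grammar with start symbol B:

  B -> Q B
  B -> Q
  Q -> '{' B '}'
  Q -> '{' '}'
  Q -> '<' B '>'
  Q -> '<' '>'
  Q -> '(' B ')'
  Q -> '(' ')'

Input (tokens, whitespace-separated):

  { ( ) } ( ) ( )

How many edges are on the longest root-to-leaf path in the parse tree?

4

[B [Q { [B [Q ( )]] }] [B [Q ( )] [B [Q ( )]]]]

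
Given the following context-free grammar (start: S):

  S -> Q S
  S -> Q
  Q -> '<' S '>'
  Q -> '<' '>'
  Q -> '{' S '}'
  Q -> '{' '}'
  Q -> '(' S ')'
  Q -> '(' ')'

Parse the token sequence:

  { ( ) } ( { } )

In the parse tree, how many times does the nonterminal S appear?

[S [Q { [S [Q ( )]] }] [S [Q ( [S [Q { }]] )]]]

4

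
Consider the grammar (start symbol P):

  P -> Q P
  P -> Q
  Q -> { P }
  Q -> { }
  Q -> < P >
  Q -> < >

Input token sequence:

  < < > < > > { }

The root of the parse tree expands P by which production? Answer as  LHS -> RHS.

P -> Q P

[P [Q < [P [Q < >] [P [Q < >]]] >] [P [Q { }]]]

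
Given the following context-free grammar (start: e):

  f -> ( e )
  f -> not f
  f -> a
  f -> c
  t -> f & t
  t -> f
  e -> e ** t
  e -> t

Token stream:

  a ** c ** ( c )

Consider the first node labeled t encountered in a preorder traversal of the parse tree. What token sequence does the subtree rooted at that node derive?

[e [e [e [t [f a]]] ** [t [f c]]] ** [t [f ( [e [t [f c]]] )]]]

a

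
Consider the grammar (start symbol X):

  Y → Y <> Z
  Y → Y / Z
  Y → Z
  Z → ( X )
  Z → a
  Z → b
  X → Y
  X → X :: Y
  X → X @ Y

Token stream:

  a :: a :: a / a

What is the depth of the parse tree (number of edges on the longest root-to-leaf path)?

[X [X [X [Y [Z a]]] :: [Y [Z a]]] :: [Y [Y [Z a]] / [Z a]]]

5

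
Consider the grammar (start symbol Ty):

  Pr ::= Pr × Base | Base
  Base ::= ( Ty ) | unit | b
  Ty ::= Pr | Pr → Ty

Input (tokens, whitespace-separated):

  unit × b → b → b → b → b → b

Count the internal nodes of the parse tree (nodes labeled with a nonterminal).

20

[Ty [Pr [Pr [Base unit]] × [Base b]] → [Ty [Pr [Base b]] → [Ty [Pr [Base b]] → [Ty [Pr [Base b]] → [Ty [Pr [Base b]] → [Ty [Pr [Base b]]]]]]]]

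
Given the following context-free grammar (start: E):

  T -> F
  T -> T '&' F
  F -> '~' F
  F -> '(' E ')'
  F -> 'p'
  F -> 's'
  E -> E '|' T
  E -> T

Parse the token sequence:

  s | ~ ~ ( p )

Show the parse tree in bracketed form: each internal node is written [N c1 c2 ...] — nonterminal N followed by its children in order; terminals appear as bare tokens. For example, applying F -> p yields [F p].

[E [E [T [F s]]] | [T [F ~ [F ~ [F ( [E [T [F p]]] )]]]]]

E
E | T
T | T
F | T
s | T
s | F
s | ~ F
s | ~ ~ F
s | ~ ~ ( E )
s | ~ ~ ( T )
s | ~ ~ ( F )
s | ~ ~ ( p )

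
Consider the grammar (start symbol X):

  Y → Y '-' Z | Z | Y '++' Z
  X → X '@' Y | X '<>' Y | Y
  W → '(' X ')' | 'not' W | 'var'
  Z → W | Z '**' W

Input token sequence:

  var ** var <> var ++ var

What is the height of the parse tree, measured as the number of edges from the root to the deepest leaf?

[X [X [Y [Z [Z [W var]] ** [W var]]]] <> [Y [Y [Z [W var]]] ++ [Z [W var]]]]

6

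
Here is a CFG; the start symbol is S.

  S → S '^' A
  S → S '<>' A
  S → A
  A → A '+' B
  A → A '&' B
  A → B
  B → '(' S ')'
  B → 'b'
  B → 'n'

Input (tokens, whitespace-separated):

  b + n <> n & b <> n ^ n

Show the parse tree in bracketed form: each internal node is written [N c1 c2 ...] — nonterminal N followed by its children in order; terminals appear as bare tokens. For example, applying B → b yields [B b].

[S [S [S [S [A [A [B b]] + [B n]]] <> [A [A [B n]] & [B b]]] <> [A [B n]]] ^ [A [B n]]]

S
S ^ A
S <> A ^ A
S <> A <> A ^ A
A <> A <> A ^ A
A + B <> A <> A ^ A
B + B <> A <> A ^ A
b + B <> A <> A ^ A
b + n <> A <> A ^ A
b + n <> A & B <> A ^ A
b + n <> B & B <> A ^ A
b + n <> n & B <> A ^ A
b + n <> n & b <> A ^ A
b + n <> n & b <> B ^ A
b + n <> n & b <> n ^ A
b + n <> n & b <> n ^ B
b + n <> n & b <> n ^ n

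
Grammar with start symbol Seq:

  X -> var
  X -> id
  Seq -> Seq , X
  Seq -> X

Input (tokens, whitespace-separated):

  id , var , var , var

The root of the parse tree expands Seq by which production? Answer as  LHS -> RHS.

Seq -> Seq , X

[Seq [Seq [Seq [Seq [X id]] , [X var]] , [X var]] , [X var]]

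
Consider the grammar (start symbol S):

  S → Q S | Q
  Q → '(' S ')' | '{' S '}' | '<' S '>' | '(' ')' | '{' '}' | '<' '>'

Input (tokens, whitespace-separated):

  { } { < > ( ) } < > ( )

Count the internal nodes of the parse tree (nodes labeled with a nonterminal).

[S [Q { }] [S [Q { [S [Q < >] [S [Q ( )]]] }] [S [Q < >] [S [Q ( )]]]]]

12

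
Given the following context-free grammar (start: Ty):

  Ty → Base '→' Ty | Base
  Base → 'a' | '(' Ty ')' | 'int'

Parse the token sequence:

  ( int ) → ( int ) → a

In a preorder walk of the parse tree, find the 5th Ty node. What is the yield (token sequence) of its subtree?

a

[Ty [Base ( [Ty [Base int]] )] → [Ty [Base ( [Ty [Base int]] )] → [Ty [Base a]]]]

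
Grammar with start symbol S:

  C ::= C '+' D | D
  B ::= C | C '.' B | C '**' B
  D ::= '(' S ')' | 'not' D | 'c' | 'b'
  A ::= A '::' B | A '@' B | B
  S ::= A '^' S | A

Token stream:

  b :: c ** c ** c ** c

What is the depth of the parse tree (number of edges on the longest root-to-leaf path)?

8

[S [A [A [B [C [D b]]]] :: [B [C [D c]] ** [B [C [D c]] ** [B [C [D c]] ** [B [C [D c]]]]]]]]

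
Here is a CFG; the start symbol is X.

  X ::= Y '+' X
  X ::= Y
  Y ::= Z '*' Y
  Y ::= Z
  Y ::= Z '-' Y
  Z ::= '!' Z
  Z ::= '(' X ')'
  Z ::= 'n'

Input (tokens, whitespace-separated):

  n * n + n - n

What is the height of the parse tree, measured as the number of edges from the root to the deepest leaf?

[X [Y [Z n] * [Y [Z n]]] + [X [Y [Z n] - [Y [Z n]]]]]

5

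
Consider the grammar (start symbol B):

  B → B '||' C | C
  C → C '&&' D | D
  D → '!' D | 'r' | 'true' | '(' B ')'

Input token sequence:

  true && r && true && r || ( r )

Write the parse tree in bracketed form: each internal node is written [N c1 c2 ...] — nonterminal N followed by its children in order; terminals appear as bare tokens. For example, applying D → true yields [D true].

[B [B [C [C [C [C [D true]] && [D r]] && [D true]] && [D r]]] || [C [D ( [B [C [D r]]] )]]]

B
B || C
C || C
C && D || C
C && D && D || C
C && D && D && D || C
D && D && D && D || C
true && D && D && D || C
true && r && D && D || C
true && r && true && D || C
true && r && true && r || C
true && r && true && r || D
true && r && true && r || ( B )
true && r && true && r || ( C )
true && r && true && r || ( D )
true && r && true && r || ( r )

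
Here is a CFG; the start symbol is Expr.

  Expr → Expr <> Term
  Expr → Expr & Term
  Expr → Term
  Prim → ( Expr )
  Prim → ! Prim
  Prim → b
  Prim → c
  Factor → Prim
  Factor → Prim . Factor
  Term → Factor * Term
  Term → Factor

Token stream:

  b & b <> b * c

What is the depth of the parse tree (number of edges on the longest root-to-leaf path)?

6

[Expr [Expr [Expr [Term [Factor [Prim b]]]] & [Term [Factor [Prim b]]]] <> [Term [Factor [Prim b]] * [Term [Factor [Prim c]]]]]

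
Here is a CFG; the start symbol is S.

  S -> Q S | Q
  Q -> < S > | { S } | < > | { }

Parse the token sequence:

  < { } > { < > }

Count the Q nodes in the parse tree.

4

[S [Q < [S [Q { }]] >] [S [Q { [S [Q < >]] }]]]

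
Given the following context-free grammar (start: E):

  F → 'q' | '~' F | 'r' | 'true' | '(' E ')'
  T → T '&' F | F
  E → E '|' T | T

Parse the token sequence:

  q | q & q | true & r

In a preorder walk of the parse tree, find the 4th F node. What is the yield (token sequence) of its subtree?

true

[E [E [E [T [F q]]] | [T [T [F q]] & [F q]]] | [T [T [F true]] & [F r]]]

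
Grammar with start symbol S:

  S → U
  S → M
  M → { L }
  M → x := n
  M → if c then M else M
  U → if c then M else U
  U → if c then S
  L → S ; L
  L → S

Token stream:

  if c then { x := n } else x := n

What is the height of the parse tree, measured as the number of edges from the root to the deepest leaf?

[S [M if c then [M { [L [S [M x := n]]] }] else [M x := n]]]

6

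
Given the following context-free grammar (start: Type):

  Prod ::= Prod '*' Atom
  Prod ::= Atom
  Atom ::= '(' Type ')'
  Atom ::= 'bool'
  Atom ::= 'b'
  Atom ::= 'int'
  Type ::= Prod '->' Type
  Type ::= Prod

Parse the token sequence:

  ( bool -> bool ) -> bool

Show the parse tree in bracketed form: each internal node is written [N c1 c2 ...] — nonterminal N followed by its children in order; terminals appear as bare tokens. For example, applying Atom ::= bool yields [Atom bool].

Type
Prod -> Type
Atom -> Type
( Type ) -> Type
( Prod -> Type ) -> Type
( Atom -> Type ) -> Type
( bool -> Type ) -> Type
( bool -> Prod ) -> Type
( bool -> Atom ) -> Type
( bool -> bool ) -> Type
( bool -> bool ) -> Prod
( bool -> bool ) -> Atom
( bool -> bool ) -> bool

[Type [Prod [Atom ( [Type [Prod [Atom bool]] -> [Type [Prod [Atom bool]]]] )]] -> [Type [Prod [Atom bool]]]]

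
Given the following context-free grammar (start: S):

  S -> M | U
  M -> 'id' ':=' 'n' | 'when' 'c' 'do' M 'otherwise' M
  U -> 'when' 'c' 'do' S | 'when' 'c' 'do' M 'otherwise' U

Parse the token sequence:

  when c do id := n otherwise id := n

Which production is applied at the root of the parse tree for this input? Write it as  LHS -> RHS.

S -> M

[S [M when c do [M id := n] otherwise [M id := n]]]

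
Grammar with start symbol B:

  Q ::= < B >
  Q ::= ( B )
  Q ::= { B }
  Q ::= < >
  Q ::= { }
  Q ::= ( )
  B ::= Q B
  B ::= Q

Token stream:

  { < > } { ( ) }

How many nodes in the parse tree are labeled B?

[B [Q { [B [Q < >]] }] [B [Q { [B [Q ( )]] }]]]

4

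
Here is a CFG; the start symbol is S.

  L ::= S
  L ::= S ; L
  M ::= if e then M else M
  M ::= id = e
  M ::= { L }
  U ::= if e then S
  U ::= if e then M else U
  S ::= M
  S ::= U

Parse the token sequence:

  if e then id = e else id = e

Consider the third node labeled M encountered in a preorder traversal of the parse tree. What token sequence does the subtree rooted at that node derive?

id = e

[S [M if e then [M id = e] else [M id = e]]]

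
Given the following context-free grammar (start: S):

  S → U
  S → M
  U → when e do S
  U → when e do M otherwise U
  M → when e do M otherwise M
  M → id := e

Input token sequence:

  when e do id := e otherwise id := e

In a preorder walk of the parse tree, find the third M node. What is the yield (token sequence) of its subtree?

[S [M when e do [M id := e] otherwise [M id := e]]]

id := e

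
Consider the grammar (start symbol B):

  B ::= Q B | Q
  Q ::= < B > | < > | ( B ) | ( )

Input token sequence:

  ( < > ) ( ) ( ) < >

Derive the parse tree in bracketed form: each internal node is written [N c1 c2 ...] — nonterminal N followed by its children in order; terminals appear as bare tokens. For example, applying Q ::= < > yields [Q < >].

B
Q B
( B ) B
( Q ) B
( < > ) B
( < > ) Q B
( < > ) ( ) B
( < > ) ( ) Q B
( < > ) ( ) ( ) B
( < > ) ( ) ( ) Q
( < > ) ( ) ( ) < >

[B [Q ( [B [Q < >]] )] [B [Q ( )] [B [Q ( )] [B [Q < >]]]]]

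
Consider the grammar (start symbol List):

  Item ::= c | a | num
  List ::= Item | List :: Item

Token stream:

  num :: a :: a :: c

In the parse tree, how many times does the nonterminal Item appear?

[List [List [List [List [Item num]] :: [Item a]] :: [Item a]] :: [Item c]]

4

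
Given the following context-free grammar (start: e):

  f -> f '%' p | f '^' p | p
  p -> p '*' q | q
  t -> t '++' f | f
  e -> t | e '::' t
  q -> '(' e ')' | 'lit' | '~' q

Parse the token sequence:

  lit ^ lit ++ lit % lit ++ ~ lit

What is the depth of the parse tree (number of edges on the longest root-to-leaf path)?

[e [t [t [t [f [f [p [q lit]]] ^ [p [q lit]]]] ++ [f [f [p [q lit]]] % [p [q lit]]]] ++ [f [p [q ~ [q lit]]]]]]

8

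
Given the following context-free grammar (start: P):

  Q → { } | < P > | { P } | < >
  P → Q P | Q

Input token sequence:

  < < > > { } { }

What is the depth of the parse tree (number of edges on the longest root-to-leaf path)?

[P [Q < [P [Q < >]] >] [P [Q { }] [P [Q { }]]]]

4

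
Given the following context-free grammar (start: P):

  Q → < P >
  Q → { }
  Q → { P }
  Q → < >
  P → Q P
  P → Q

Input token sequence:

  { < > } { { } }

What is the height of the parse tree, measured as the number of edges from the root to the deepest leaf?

5

[P [Q { [P [Q < >]] }] [P [Q { [P [Q { }]] }]]]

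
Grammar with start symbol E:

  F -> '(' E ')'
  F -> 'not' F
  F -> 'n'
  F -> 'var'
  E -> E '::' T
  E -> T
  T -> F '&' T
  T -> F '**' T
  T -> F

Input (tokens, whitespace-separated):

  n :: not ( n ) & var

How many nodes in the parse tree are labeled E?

3

[E [E [T [F n]]] :: [T [F not [F ( [E [T [F n]]] )]] & [T [F var]]]]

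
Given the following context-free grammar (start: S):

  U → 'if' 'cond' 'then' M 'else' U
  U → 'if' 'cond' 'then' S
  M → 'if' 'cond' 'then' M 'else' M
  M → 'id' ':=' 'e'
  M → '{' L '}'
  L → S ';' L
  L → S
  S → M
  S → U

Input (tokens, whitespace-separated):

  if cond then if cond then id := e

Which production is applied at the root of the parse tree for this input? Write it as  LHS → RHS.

[S [U if cond then [S [U if cond then [S [M id := e]]]]]]

S → U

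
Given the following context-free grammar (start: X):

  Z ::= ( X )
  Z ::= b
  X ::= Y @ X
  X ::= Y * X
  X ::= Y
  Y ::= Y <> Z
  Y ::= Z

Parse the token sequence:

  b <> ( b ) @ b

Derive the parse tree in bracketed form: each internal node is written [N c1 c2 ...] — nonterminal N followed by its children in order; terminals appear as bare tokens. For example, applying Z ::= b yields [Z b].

[X [Y [Y [Z b]] <> [Z ( [X [Y [Z b]]] )]] @ [X [Y [Z b]]]]

X
Y @ X
Y <> Z @ X
Z <> Z @ X
b <> Z @ X
b <> ( X ) @ X
b <> ( Y ) @ X
b <> ( Z ) @ X
b <> ( b ) @ X
b <> ( b ) @ Y
b <> ( b ) @ Z
b <> ( b ) @ b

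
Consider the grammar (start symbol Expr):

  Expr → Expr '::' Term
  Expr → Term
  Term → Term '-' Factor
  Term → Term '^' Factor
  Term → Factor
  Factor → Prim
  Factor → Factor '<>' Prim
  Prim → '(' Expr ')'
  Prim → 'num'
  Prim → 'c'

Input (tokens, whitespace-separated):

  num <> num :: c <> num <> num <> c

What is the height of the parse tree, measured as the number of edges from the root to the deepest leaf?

[Expr [Expr [Term [Factor [Factor [Prim num]] <> [Prim num]]]] :: [Term [Factor [Factor [Factor [Factor [Prim c]] <> [Prim num]] <> [Prim num]] <> [Prim c]]]]

7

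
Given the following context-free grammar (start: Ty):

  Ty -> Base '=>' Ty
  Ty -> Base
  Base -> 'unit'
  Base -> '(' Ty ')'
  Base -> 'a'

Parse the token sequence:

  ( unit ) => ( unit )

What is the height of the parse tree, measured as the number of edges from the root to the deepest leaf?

[Ty [Base ( [Ty [Base unit]] )] => [Ty [Base ( [Ty [Base unit]] )]]]

5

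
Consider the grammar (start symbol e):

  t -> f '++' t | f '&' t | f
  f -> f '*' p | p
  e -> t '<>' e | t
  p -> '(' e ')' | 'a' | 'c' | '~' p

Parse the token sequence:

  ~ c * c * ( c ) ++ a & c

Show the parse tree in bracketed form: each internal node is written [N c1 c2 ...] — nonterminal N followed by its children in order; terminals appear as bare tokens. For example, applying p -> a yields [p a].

[e [t [f [f [f [p ~ [p c]]] * [p c]] * [p ( [e [t [f [p c]]]] )]] ++ [t [f [p a]] & [t [f [p c]]]]]]

e
t
f ++ t
f * p ++ t
f * p * p ++ t
p * p * p ++ t
~ p * p * p ++ t
~ c * p * p ++ t
~ c * c * p ++ t
~ c * c * ( e ) ++ t
~ c * c * ( t ) ++ t
~ c * c * ( f ) ++ t
~ c * c * ( p ) ++ t
~ c * c * ( c ) ++ t
~ c * c * ( c ) ++ f & t
~ c * c * ( c ) ++ p & t
~ c * c * ( c ) ++ a & t
~ c * c * ( c ) ++ a & f
~ c * c * ( c ) ++ a & p
~ c * c * ( c ) ++ a & c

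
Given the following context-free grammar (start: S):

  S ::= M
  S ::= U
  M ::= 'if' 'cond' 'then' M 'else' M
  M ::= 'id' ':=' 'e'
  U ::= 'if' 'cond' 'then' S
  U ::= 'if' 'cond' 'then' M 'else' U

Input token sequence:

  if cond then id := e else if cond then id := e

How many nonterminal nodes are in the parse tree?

[S [U if cond then [M id := e] else [U if cond then [S [M id := e]]]]]

6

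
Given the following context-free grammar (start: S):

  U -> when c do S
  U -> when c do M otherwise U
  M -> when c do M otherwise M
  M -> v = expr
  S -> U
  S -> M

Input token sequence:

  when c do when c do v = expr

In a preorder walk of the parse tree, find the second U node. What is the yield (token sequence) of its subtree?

when c do v = expr

[S [U when c do [S [U when c do [S [M v = expr]]]]]]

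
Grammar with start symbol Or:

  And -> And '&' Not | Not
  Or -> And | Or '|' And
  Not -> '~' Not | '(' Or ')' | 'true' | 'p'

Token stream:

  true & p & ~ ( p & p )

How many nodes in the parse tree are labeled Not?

[Or [And [And [And [Not true]] & [Not p]] & [Not ~ [Not ( [Or [And [And [Not p]] & [Not p]]] )]]]]

6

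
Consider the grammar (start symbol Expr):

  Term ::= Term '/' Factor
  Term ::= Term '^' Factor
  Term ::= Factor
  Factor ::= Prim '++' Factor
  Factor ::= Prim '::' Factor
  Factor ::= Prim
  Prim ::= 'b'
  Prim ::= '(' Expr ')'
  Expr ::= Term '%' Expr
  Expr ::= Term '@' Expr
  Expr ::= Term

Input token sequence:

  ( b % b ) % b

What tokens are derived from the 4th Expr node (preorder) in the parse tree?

b

[Expr [Term [Factor [Prim ( [Expr [Term [Factor [Prim b]]] % [Expr [Term [Factor [Prim b]]]]] )]]] % [Expr [Term [Factor [Prim b]]]]]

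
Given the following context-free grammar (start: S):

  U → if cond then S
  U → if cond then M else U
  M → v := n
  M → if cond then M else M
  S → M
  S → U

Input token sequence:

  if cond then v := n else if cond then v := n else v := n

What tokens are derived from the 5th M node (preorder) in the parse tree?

v := n

[S [M if cond then [M v := n] else [M if cond then [M v := n] else [M v := n]]]]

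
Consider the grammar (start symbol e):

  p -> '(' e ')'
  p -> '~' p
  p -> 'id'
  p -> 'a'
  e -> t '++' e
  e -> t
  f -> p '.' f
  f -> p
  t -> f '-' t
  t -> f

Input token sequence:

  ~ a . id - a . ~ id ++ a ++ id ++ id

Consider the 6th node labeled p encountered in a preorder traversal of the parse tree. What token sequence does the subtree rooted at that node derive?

[e [t [f [p ~ [p a]] . [f [p id]]] - [t [f [p a] . [f [p ~ [p id]]]]]] ++ [e [t [f [p a]]] ++ [e [t [f [p id]]] ++ [e [t [f [p id]]]]]]]

id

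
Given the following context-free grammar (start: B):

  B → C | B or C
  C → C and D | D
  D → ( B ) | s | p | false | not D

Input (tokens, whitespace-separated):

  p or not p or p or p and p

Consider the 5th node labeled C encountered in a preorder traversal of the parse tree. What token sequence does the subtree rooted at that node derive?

p

[B [B [B [B [C [D p]]] or [C [D not [D p]]]] or [C [D p]]] or [C [C [D p]] and [D p]]]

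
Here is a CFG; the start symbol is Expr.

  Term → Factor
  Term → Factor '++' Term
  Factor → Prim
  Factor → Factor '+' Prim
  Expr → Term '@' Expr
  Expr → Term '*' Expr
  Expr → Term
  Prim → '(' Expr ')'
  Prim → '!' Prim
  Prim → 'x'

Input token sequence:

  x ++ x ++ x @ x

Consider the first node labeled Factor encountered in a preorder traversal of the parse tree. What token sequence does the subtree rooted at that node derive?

[Expr [Term [Factor [Prim x]] ++ [Term [Factor [Prim x]] ++ [Term [Factor [Prim x]]]]] @ [Expr [Term [Factor [Prim x]]]]]

x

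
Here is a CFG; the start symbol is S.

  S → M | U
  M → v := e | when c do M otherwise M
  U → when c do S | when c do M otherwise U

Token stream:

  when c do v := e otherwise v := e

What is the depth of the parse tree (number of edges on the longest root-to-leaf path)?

[S [M when c do [M v := e] otherwise [M v := e]]]

3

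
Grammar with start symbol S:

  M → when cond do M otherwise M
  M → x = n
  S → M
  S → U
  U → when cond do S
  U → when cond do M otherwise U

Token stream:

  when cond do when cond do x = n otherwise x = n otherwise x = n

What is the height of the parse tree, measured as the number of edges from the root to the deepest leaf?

4

[S [M when cond do [M when cond do [M x = n] otherwise [M x = n]] otherwise [M x = n]]]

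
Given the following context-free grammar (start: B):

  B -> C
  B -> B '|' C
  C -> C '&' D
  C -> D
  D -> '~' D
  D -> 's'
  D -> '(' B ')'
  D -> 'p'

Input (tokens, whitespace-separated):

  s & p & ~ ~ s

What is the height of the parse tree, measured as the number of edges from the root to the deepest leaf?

5

[B [C [C [C [D s]] & [D p]] & [D ~ [D ~ [D s]]]]]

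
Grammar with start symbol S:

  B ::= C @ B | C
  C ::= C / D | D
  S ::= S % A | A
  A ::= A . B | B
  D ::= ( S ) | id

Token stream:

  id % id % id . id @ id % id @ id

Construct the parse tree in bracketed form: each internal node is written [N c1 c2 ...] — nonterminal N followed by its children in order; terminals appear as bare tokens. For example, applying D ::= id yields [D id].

[S [S [S [S [A [B [C [D id]]]]] % [A [B [C [D id]]]]] % [A [A [B [C [D id]]]] . [B [C [D id]] @ [B [C [D id]]]]]] % [A [B [C [D id]] @ [B [C [D id]]]]]]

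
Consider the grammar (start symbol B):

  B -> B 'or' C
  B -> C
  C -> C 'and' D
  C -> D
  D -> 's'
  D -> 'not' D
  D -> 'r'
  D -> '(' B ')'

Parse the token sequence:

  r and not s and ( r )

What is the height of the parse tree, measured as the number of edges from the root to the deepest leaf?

6

[B [C [C [C [D r]] and [D not [D s]]] and [D ( [B [C [D r]]] )]]]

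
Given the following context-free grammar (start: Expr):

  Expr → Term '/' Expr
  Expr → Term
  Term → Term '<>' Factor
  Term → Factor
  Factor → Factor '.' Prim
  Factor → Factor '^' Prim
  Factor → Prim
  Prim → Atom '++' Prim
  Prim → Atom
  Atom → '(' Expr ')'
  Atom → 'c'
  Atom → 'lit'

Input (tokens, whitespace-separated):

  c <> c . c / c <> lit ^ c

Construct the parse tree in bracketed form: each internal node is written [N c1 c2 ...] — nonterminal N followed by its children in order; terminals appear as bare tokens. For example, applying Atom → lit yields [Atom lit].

[Expr [Term [Term [Factor [Prim [Atom c]]]] <> [Factor [Factor [Prim [Atom c]]] . [Prim [Atom c]]]] / [Expr [Term [Term [Factor [Prim [Atom c]]]] <> [Factor [Factor [Prim [Atom lit]]] ^ [Prim [Atom c]]]]]]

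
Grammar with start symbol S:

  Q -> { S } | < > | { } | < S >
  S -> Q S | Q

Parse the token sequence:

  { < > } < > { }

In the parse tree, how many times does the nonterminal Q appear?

4

[S [Q { [S [Q < >]] }] [S [Q < >] [S [Q { }]]]]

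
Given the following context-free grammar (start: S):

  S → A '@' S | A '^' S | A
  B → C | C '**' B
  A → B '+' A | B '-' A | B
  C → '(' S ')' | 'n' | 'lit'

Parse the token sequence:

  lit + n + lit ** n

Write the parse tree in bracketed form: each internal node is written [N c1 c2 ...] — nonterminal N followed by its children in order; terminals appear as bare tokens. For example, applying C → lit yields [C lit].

S
A
B + A
C + A
lit + A
lit + B + A
lit + C + A
lit + n + A
lit + n + B
lit + n + C ** B
lit + n + lit ** B
lit + n + lit ** C
lit + n + lit ** n

[S [A [B [C lit]] + [A [B [C n]] + [A [B [C lit] ** [B [C n]]]]]]]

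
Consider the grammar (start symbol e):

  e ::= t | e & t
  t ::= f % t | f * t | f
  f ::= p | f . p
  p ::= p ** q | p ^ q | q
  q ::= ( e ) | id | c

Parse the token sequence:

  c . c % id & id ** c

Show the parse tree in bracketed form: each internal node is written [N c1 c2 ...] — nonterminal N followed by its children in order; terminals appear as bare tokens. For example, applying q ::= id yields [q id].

e
e & t
t & t
f % t & t
f . p % t & t
p . p % t & t
q . p % t & t
c . p % t & t
c . q % t & t
c . c % t & t
c . c % f & t
c . c % p & t
c . c % q & t
c . c % id & t
c . c % id & f
c . c % id & p
c . c % id & p ** q
c . c % id & q ** q
c . c % id & id ** q
c . c % id & id ** c

[e [e [t [f [f [p [q c]]] . [p [q c]]] % [t [f [p [q id]]]]]] & [t [f [p [p [q id]] ** [q c]]]]]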